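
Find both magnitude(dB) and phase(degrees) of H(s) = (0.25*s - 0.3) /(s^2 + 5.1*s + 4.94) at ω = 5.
Substitute s = j*5: H(j5) = 0.0359976 - 0.0165534j.
|H| = 20*log₁₀(sqrt(Re²+Im²)) = -28.04 dB.
∠H = atan2(Im, Re) = -24.70°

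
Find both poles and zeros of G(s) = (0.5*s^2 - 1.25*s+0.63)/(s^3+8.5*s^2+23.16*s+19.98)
Set denominator = 0: s^3 + 8.5*s^2 + 23.16*s + 19.98 = (s + 1.8)(s + 3.7)(s + 3) = 0 → Poles: -1.8, -3, -3.7
Set numerator = 0: 0.5*s^2 - 1.25*s + 0.63 = 0.5*(s - 0.7)(s - 1.8) = 0 → Zeros: 0.7, 1.8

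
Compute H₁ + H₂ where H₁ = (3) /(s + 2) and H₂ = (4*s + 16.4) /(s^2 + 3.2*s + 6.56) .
Parallel: H = H₁ + H₂ = (n₁·d₂ + n₂·d₁)/(d₁·d₂).
n₁·d₂ = 3*s^2 + 9.6*s + 19.68. n₂·d₁ = 4*s^2 + 24.4*s + 32.8. Sum = 7*s^2 + 34*s + 52.48. d₁·d₂ = s^3 + 5.2*s^2 + 12.96*s + 13.12.
H(s) = (7*s^2 + 34*s + 52.48)/(s^3 + 5.2*s^2 + 12.96*s + 13.12)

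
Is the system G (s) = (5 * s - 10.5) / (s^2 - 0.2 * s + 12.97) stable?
Denominator: s^2 - 0.2*s + 12.97. Poles: 0.1 + 3.6j, 0.1 - 3.6j. All Re(p)<0: No (unstable)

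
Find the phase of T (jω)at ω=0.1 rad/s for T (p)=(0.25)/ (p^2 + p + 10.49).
Substitute p = j*0.1: T(j0.1) = 0.0238528 - 0.000227603j.
∠T(j0.1) = atan2(Im, Re) = atan2(-0.000227603, 0.0238528) = -0.55°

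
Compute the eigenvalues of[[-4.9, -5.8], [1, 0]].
Eigenvalues solve det(λI - A) = 0.
Characteristic polynomial: λ^2 + 4.9*λ + 5.8 = 0.
Factor: (λ + 2.9)(λ + 2) = 0.
Roots: -2, -2.9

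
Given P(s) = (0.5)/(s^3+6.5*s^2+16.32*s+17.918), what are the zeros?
Numerator is a nonzero constant (0.5) → Zeros: none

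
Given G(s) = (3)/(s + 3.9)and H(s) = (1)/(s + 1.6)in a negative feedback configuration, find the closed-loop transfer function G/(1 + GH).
Closed-loop T = G/(1+GH).
Numerator: G_num * H_den = 3*s + 4.8.
Denominator: G_den * H_den + G_num * H_num = (s^2 + 5.5*s + 6.24) + (3) = s^2 + 5.5*s + 9.24.
T(s) = (3*s + 4.8)/(s^2 + 5.5*s + 9.24)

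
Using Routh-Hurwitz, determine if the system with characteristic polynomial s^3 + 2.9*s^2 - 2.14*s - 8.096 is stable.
Routh array:
s^3: [1, -2.14]; s^2: [2.9, -8.096]; s^1: [0.651724]; s^0: [-8.096]
First column: [1, 2.9, 0.651724, -8.096]. Sign changes = 1.
No, unstable (1 RHP root(s))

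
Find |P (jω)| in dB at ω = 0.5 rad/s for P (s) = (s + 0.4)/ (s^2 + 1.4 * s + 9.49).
Substitute s = j*0.5: P(j0.5) = 0.0471191 + 0.0505429j.
|P(j0.5)| = sqrt(Re² + Im²) = 0.0691.
20*log₁₀(0.0691) = -23.21 dB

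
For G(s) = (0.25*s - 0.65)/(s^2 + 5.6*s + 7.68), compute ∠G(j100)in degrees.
Substitute s = j*100: G(j100) = 0.000204623 - 0.00249045j.
∠G(j100) = atan2(Im, Re) = atan2(-0.00249045, 0.000204623) = -85.30°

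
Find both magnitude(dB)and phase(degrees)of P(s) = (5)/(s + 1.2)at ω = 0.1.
Substitute s = j*0.1: P(j0.1) = 4.13793 - 0.344828j.
|P| = 20*log₁₀(sqrt(Re²+Im²)) = 12.37 dB.
∠P = atan2(Im, Re) = -4.76°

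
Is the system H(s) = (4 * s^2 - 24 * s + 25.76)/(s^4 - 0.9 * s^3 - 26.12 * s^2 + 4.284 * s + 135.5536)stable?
Denominator: s^4 - 0.9*s^3 - 26.12*s^2 + 4.284*s + 135.5536 = (s - 2.6)(s - 4.9)(s + 3.8)(s + 2.8). Poles: -2.8, -3.8, 2.6, 4.9. All Re(p)<0: No (unstable)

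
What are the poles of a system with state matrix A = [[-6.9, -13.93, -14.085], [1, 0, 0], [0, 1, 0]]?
Eigenvalues solve det(λI - A) = 0.
Characteristic polynomial: λ^3 + 6.9*λ^2 + 13.93*λ + 14.085 = 0.
Factor: (λ + 4.5)(λ^2 + 2.4*λ + 3.13) = 0.
Roots: -1.2 + 1.3j, -1.2 - 1.3j, -4.5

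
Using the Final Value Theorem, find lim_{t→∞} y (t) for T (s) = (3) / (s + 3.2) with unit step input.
FVT: lim_{t→∞} y(t) = lim_{s→0} s*Y(s) where Y(s) = T(s)/s.
= lim_{s→0} T(s) = T(0) = num(0)/den(0) = 3/3.2 = 0.9375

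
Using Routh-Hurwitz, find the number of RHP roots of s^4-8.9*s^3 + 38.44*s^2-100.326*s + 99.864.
Routh array:
s^4: [1, 38.44, 99.864]; s^3: [-8.9, -100.326]; s^2: [27.1674, 99.864]; s^1: [-67.6107]; s^0: [99.864]
First column: [1, -8.9, 27.1674, -67.6107, 99.864]. Sign changes = RHP roots = 4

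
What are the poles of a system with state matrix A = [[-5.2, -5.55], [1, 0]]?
Eigenvalues solve det(λI - A) = 0.
Characteristic polynomial: λ^2 + 5.2*λ + 5.55 = 0.
Factor: (λ + 1.5)(λ + 3.7) = 0.
Roots: -1.5, -3.7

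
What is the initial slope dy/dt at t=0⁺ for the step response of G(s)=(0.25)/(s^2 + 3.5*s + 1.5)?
IVT: y'(0⁺) = lim_{s→∞} s²·Y(s) = lim_{s→∞} s·G(s).
deg(num) = 0, deg(den) = 2, relative degree = 2 ≥ 2, so s·G(s) → 0. Initial slope = 0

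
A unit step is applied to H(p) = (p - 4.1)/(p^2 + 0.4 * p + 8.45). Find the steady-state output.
FVT: lim_{t→∞} y(t) = lim_{p→0} p*Y(p) where Y(p) = H(p)/p.
= lim_{p→0} H(p) = H(0) = num(0)/den(0) = -4.1/8.45 = -0.4852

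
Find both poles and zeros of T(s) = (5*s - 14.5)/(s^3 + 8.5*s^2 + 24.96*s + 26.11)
Set denominator = 0: s^3 + 8.5*s^2 + 24.96*s + 26.11 = (s + 3.5)(s^2 + 5*s + 7.46) = 0 → Poles: -2.5 + 1.1j, -2.5 - 1.1j, -3.5
Set numerator = 0: 5*s - 14.5 = 0 → Zeros: 2.9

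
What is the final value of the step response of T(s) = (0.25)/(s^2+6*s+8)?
FVT: lim_{t→∞} y(t) = lim_{s→0} s*Y(s) where Y(s) = T(s)/s.
= lim_{s→0} T(s) = T(0) = num(0)/den(0) = 0.25/8 = 0.03125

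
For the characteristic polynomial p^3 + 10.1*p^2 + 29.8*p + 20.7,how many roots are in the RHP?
p^3 + 10.1*p^2 + 29.8*p + 20.7 = (p + 1)(p + 4.5)(p + 4.6). Poles: -1, -4.5, -4.6. RHP poles (Re>0): 0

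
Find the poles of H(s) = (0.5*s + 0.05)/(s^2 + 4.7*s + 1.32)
Set denominator = 0: s^2 + 4.7*s + 1.32 = (s + 4.4)(s + 0.3) = 0 → Poles: -0.3, -4.4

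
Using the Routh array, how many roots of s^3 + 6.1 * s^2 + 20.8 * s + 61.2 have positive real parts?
Routh array:
s^3: [1, 20.8]; s^2: [6.1, 61.2]; s^1: [10.7672]; s^0: [61.2]
First column: [1, 6.1, 10.7672, 61.2]. Sign changes = RHP roots = 0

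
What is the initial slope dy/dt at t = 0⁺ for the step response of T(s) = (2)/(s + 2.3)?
IVT: y'(0⁺) = lim_{s→∞} s²·Y(s) = lim_{s→∞} s·T(s).
deg(num) = 0, deg(den) = 1, relative degree = 1, so s·T(s) → (leading num)/(leading den) = 2/1 = 2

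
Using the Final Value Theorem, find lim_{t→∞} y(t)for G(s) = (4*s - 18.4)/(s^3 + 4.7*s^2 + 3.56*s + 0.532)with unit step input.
FVT: lim_{t→∞} y(t) = lim_{s→0} s*Y(s) where Y(s) = G(s)/s.
= lim_{s→0} G(s) = G(0) = num(0)/den(0) = -18.4/0.532 = -34.59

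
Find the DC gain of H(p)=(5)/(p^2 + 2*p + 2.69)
DC gain = H(0) = num(0)/den(0) = 5/2.69 = 1.859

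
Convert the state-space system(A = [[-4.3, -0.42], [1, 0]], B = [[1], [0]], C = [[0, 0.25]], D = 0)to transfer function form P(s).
P(s) = C(sI - A)⁻¹B + D.
Characteristic polynomial det(sI - A) = s^2 + 4.3*s + 0.42.
Numerator from C·adj(sI-A)·B + D·det(sI-A) = 0.25.
P(s) = (0.25)/(s^2 + 4.3*s + 0.42)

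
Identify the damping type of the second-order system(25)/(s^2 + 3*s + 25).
Standard form: ωn²/(s²+2ζωn·s+ωn²) gives ωn=5, ζ=0.3.
Underdamped (ζ = 0.3 < 1)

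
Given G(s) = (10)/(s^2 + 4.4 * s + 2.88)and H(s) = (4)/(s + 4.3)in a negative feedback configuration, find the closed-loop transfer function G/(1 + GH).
Closed-loop T = G/(1+GH).
Numerator: G_num * H_den = 10*s + 43.
Denominator: G_den * H_den + G_num * H_num = (s^3 + 8.7*s^2 + 21.8*s + 12.384) + (40) = s^3 + 8.7*s^2 + 21.8*s + 52.384.
T(s) = (10*s + 43)/(s^3 + 8.7*s^2 + 21.8*s + 52.384)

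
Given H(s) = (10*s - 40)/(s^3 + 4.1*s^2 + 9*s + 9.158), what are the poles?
Set denominator = 0: s^3 + 4.1*s^2 + 9*s + 9.158 = (s + 1.9)(s^2 + 2.2*s + 4.82) = 0 → Poles: -1.1 + 1.9j, -1.1 - 1.9j, -1.9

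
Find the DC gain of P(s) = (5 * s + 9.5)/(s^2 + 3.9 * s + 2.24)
DC gain = P(0) = num(0)/den(0) = 9.5/2.24 = 4.241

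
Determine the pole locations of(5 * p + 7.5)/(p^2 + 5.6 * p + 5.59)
Set denominator = 0: p^2 + 5.6*p + 5.59 = (p + 4.3)(p + 1.3) = 0 → Poles: -1.3, -4.3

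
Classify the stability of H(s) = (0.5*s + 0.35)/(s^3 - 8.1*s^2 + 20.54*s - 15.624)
Denominator: s^3 - 8.1*s^2 + 20.54*s - 15.624 = (s - 3.6)(s - 3.1)(s - 1.4). Poles: 1.4, 3.1, 3.6. Unstable (3 pole(s) in RHP)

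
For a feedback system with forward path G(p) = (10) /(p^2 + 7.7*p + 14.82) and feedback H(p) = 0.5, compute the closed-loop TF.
Closed-loop T = G/(1+GH).
Numerator: G_num * H_den = 10.
Denominator: G_den * H_den + G_num * H_num = (p^2 + 7.7*p + 14.82) + (5) = p^2 + 7.7*p + 19.82.
T(p) = (10)/(p^2 + 7.7*p + 19.82)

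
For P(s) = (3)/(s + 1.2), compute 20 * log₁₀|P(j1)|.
Substitute s = j*1: P(j1) = 1.47541 - 1.22951j.
|P(j1)| = sqrt(Re² + Im²) = 1.921.
20*log₁₀(1.921) = 5.67 dB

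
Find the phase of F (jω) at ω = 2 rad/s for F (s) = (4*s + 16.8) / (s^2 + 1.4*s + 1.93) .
Substitute s = j*2: F(j2) = -1.02071 - 5.2454j.
∠F(j2) = atan2(Im, Re) = atan2(-5.2454, -1.02071) = -101.01°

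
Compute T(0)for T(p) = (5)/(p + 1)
DC gain = T(0) = num(0)/den(0) = 5/1 = 5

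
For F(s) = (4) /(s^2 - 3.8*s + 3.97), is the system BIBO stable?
Denominator: s^2 - 3.8*s + 3.97. Poles: 1.9 + 0.6j, 1.9 - 0.6j. All Re(p)<0: No (unstable)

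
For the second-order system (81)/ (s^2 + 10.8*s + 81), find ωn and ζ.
Standard form: ωn²/(s²+2ζωn·s+ωn²).
const=81=ωn² → ωn=9, s coeff=10.8=2ζωn → ζ=0.6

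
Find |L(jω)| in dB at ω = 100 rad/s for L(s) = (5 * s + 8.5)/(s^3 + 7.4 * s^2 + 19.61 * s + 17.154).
Substitute s = j*100: L(j100) = -0.000498872 - 2.84638e-05j.
|L(j100)| = sqrt(Re² + Im²) = 0.0004997.
20*log₁₀(0.0004997) = -66.03 dB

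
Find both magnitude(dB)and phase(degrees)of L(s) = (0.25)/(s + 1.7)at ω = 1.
Substitute s = j*1: L(j1) = 0.109254 - 0.0642674j.
|L| = 20*log₁₀(sqrt(Re²+Im²)) = -17.94 dB.
∠L = atan2(Im, Re) = -30.47°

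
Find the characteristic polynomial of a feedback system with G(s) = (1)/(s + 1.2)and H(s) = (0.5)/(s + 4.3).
Characteristic poly = G_den * H_den + G_num * H_num = (s^2 + 5.5*s + 5.16) + (0.5) = s^2 + 5.5*s + 5.66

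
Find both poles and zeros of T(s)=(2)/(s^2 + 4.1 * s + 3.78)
Set denominator = 0: s^2 + 4.1*s + 3.78 = (s + 1.4)(s + 2.7) = 0 → Poles: -1.4, -2.7
Numerator is a nonzero constant (2) → Zeros: none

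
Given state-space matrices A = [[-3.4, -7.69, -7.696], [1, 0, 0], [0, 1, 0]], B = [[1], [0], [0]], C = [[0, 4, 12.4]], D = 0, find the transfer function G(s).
G(s) = C(sI - A)⁻¹B + D.
Characteristic polynomial det(sI - A) = s^3 + 3.4*s^2 + 7.69*s + 7.696.
Numerator from C·adj(sI-A)·B + D·det(sI-A) = 4*s + 12.4.
G(s) = (4*s + 12.4)/(s^3 + 3.4*s^2 + 7.69*s + 7.696)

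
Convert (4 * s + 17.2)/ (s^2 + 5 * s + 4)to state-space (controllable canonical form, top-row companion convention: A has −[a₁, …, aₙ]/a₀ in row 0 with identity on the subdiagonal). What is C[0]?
Reachable canonical form: C = numerator coefficients (right-aligned, zero-padded to length n).
num = 4*s + 17.2, C = [[4, 17.2]].
C[0] = 4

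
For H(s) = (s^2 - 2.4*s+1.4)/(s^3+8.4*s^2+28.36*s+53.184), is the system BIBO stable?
Denominator: s^3 + 8.4*s^2 + 28.36*s + 53.184 = (s + 4.8)(s^2 + 3.6*s + 11.08). Poles: -1.8 + 2.8j, -1.8 - 2.8j, -4.8. All Re(p)<0: Yes (stable)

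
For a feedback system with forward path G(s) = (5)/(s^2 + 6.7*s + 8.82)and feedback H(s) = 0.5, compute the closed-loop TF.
Closed-loop T = G/(1+GH).
Numerator: G_num * H_den = 5.
Denominator: G_den * H_den + G_num * H_num = (s^2 + 6.7*s + 8.82) + (2.5) = s^2 + 6.7*s + 11.32.
T(s) = (5)/(s^2 + 6.7*s + 11.32)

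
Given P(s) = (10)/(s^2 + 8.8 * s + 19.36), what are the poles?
Set denominator = 0: s^2 + 8.8*s + 19.36 = (s + 4.4)(s + 4.4) = 0 → Poles: -4.4, -4.4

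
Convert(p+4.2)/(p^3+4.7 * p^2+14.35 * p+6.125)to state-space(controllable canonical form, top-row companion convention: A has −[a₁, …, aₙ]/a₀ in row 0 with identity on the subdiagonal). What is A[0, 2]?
Reachable canonical form for den = p^3 + 4.7*p^2 + 14.35*p + 6.125: top row of A = -[a₁,a₂,...,aₙ]/a₀, ones on the subdiagonal, zeros elsewhere.
A = [[-4.7, -14.35, -6.125], [1, 0, 0], [0, 1, 0]].
A[0,2] = -6.125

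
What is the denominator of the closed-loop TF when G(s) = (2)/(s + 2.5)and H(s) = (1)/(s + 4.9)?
Characteristic poly = G_den * H_den + G_num * H_num = (s^2 + 7.4*s + 12.25) + (2) = s^2 + 7.4*s + 14.25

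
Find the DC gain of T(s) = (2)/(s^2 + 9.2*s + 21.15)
DC gain = T(0) = num(0)/den(0) = 2/21.15 = 0.09456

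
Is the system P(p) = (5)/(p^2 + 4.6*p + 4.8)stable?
Denominator: p^2 + 4.6*p + 4.8 = (p + 1.6)(p + 3). Poles: -1.6, -3. All Re(p)<0: Yes (stable)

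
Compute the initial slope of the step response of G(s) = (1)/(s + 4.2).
IVT: y'(0⁺) = lim_{s→∞} s²·Y(s) = lim_{s→∞} s·G(s).
deg(num) = 0, deg(den) = 1, relative degree = 1, so s·G(s) → (leading num)/(leading den) = 1/1 = 1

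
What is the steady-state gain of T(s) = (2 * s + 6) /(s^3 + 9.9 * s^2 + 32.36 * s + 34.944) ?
DC gain = T(0) = num(0)/den(0) = 6/34.944 = 0.1717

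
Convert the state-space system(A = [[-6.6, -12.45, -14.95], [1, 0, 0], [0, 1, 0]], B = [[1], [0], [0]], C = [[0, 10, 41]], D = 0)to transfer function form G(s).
G(s) = C(sI - A)⁻¹B + D.
Characteristic polynomial det(sI - A) = s^3 + 6.6*s^2 + 12.45*s + 14.95.
Numerator from C·adj(sI-A)·B + D·det(sI-A) = 10*s + 41.
G(s) = (10*s + 41)/(s^3 + 6.6*s^2 + 12.45*s + 14.95)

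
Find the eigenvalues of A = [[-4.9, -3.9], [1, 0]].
Eigenvalues solve det(λI - A) = 0.
Characteristic polynomial: λ^2 + 4.9*λ + 3.9 = 0.
Factor: (λ + 1)(λ + 3.9) = 0.
Roots: -1, -3.9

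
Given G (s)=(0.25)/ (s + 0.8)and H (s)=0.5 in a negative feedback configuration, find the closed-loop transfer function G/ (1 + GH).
Closed-loop T = G/(1+GH).
Numerator: G_num * H_den = 0.25.
Denominator: G_den * H_den + G_num * H_num = (s + 0.8) + (0.125) = s + 0.925.
T(s) = (0.25)/(s + 0.925)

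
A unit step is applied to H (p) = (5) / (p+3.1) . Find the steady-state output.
FVT: lim_{t→∞} y(t) = lim_{p→0} p*Y(p) where Y(p) = H(p)/p.
= lim_{p→0} H(p) = H(0) = num(0)/den(0) = 5/3.1 = 1.613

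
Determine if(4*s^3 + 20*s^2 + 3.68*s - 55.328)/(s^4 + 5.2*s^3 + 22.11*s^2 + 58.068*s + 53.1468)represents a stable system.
Denominator: s^4 + 5.2*s^3 + 22.11*s^2 + 58.068*s + 53.1468 = (s + 1.9)(s + 2.1)(s^2 + 1.2*s + 13.32). Poles: -0.6 + 3.6j, -0.6 - 3.6j, -1.9, -2.1. All Re(p)<0: Yes (stable)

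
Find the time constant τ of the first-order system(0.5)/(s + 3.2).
First-order system: τ = -1/pole. Pole = -3.2. τ = -1/(-3.2) = 0.3125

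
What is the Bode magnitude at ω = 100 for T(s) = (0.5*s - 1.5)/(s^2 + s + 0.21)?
Substitute s = j*100: T(j100) = 0.000199985 - 0.00499811j.
|T(j100)| = sqrt(Re² + Im²) = 0.005002.
20*log₁₀(0.005002) = -46.02 dB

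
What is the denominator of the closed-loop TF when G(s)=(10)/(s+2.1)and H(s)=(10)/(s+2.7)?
Characteristic poly = G_den * H_den + G_num * H_num = (s^2 + 4.8*s + 5.67) + (100) = s^2 + 4.8*s + 105.67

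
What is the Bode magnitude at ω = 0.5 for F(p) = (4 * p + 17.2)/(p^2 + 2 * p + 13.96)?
Substitute p = j*0.5: F(j0.5) = 1.2585 + 0.0540843j.
|F(j0.5)| = sqrt(Re² + Im²) = 1.26.
20*log₁₀(1.26) = 2.01 dB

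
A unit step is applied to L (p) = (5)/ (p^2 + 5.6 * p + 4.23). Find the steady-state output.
FVT: lim_{t→∞} y(t) = lim_{p→0} p*Y(p) where Y(p) = L(p)/p.
= lim_{p→0} L(p) = L(0) = num(0)/den(0) = 5/4.23 = 1.182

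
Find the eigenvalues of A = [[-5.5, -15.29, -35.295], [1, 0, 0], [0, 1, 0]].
Eigenvalues solve det(λI - A) = 0.
Characteristic polynomial: λ^3 + 5.5*λ^2 + 15.29*λ + 35.295 = 0.
Factor: (λ + 3.9)(λ^2 + 1.6*λ + 9.05) = 0.
Roots: -0.8 + 2.9j, -0.8 - 2.9j, -3.9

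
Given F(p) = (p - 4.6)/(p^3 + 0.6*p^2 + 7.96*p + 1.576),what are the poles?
Set denominator = 0: p^3 + 0.6*p^2 + 7.96*p + 1.576 = (p + 0.2)(p^2 + 0.4*p + 7.88) = 0 → Poles: -0.2, -0.2 + 2.8j, -0.2 - 2.8j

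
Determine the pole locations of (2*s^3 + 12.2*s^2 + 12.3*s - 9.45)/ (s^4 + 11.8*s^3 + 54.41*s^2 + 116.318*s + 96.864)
Set denominator = 0: s^4 + 11.8*s^3 + 54.41*s^2 + 116.318*s + 96.864 = (s + 3.2)(s + 3)(s^2 + 5.6*s + 10.09) = 0 → Poles: -2.8 + 1.5j, -2.8 - 1.5j, -3, -3.2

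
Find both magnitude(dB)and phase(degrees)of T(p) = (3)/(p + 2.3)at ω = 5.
Substitute p = j*5: T(j5) = 0.227798 - 0.495213j.
|T| = 20*log₁₀(sqrt(Re²+Im²)) = -5.27 dB.
∠T = atan2(Im, Re) = -65.30°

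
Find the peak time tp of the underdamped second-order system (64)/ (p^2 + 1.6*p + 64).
Standard form: ωn²/(p²+2ζωn·p+ωn²) → ωn = 8, ζ = 0.1.
ωd = ωn·√(1-ζ²) = 8·√(1-0.1²) = 7.96.
tp = π/ωd = π/7.96 = 0.3947 s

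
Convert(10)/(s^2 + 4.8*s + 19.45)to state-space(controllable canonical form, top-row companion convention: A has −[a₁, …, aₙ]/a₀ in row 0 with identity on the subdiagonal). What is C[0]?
Reachable canonical form: C = numerator coefficients (right-aligned, zero-padded to length n).
num = 10, C = [[0, 10]].
C[0] = 0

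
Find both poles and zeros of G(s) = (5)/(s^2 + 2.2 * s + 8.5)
Set denominator = 0: s^2 + 2.2*s + 8.5 = 0 → Poles: -1.1 + 2.7j, -1.1 - 2.7j
Numerator is a nonzero constant (5) → Zeros: none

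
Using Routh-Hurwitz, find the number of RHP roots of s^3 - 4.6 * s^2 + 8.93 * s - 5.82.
Routh array:
s^3: [1, 8.93]; s^2: [-4.6, -5.82]; s^1: [7.66478]; s^0: [-5.82]
First column: [1, -4.6, 7.66478, -5.82]. Sign changes = RHP roots = 3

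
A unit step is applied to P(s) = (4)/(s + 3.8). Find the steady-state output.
FVT: lim_{t→∞} y(t) = lim_{s→0} s*Y(s) where Y(s) = P(s)/s.
= lim_{s→0} P(s) = P(0) = num(0)/den(0) = 4/3.8 = 1.053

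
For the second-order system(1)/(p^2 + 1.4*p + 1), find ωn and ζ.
Standard form: ωn²/(p²+2ζωn·p+ωn²).
const=1=ωn² → ωn=1, p coeff=1.4=2ζωn → ζ=0.7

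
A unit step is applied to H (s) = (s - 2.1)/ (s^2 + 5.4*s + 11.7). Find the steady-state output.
FVT: lim_{t→∞} y(t) = lim_{s→0} s*Y(s) where Y(s) = H(s)/s.
= lim_{s→0} H(s) = H(0) = num(0)/den(0) = -2.1/11.7 = -0.1795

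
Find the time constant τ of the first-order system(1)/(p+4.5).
First-order system: τ = -1/pole. Pole = -4.5. τ = -1/(-4.5) = 0.2222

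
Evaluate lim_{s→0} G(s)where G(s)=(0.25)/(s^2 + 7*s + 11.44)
DC gain = G(0) = num(0)/den(0) = 0.25/11.44 = 0.02185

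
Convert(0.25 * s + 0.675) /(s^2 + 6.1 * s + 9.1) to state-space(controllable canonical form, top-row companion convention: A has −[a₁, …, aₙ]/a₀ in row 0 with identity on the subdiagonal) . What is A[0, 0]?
Reachable canonical form for den = s^2 + 6.1*s + 9.1: top row of A = -[a₁,a₂,...,aₙ]/a₀, ones on the subdiagonal, zeros elsewhere.
A = [[-6.1, -9.1], [1, 0]].
A[0,0] = -6.1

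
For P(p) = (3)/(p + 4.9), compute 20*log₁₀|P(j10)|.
Substitute p = j*10: P(j10) = 0.118539 - 0.241916j.
|P(j10)| = sqrt(Re² + Im²) = 0.2694.
20*log₁₀(0.2694) = -11.39 dB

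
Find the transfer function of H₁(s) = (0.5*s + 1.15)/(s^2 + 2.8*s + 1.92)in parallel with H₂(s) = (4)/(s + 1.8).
Parallel: H = H₁ + H₂ = (n₁·d₂ + n₂·d₁)/(d₁·d₂).
n₁·d₂ = 0.5*s^2 + 2.05*s + 2.07. n₂·d₁ = 4*s^2 + 11.2*s + 7.68. Sum = 4.5*s^2 + 13.25*s + 9.75. d₁·d₂ = s^3 + 4.6*s^2 + 6.96*s + 3.456.
H(s) = (4.5*s^2 + 13.25*s + 9.75)/(s^3 + 4.6*s^2 + 6.96*s + 3.456)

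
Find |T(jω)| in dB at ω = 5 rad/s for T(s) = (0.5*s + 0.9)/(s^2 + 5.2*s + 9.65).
Substitute s = j*5: T(j5) = 0.0561471 - 0.0677638j.
|T(j5)| = sqrt(Re² + Im²) = 0.088.
20*log₁₀(0.088) = -21.11 dB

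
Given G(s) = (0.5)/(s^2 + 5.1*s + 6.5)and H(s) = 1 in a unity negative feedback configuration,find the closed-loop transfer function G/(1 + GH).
Closed-loop T = G/(1+GH).
Numerator: G_num * H_den = 0.5.
Denominator: G_den * H_den + G_num * H_num = (s^2 + 5.1*s + 6.5) + (0.5) = s^2 + 5.1*s + 7.
T(s) = (0.5)/(s^2 + 5.1*s + 7)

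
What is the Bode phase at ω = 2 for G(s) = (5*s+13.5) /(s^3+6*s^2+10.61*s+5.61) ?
Substitute s = j*2: G(j2) = -0.226265 - 0.706429j.
∠G(j2) = atan2(Im, Re) = atan2(-0.706429, -0.226265) = -107.76°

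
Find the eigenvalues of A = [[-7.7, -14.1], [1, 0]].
Eigenvalues solve det(λI - A) = 0.
Characteristic polynomial: λ^2 + 7.7*λ + 14.1 = 0.
Factor: (λ + 3)(λ + 4.7) = 0.
Roots: -3, -4.7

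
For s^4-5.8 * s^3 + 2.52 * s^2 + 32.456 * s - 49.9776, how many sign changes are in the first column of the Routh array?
Routh array:
s^4: [1, 2.52, -49.9776]; s^3: [-5.8, 32.456]; s^2: [8.11586, -49.9776]; s^1: [-3.26049]; s^0: [-49.9776]
First column: [1, -5.8, 8.11586, -3.26049, -49.9776]. Sign changes = 3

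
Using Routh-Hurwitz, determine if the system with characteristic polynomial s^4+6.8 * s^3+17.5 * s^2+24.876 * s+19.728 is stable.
Routh array:
s^4: [1, 17.5, 19.728]; s^3: [6.8, 24.876]; s^2: [13.8418, 19.728]; s^1: [15.1843]; s^0: [19.728]
First column: [1, 6.8, 13.8418, 15.1843, 19.728]. Sign changes = 0.
Yes, stable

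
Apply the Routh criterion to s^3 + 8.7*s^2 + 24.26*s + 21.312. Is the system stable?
Routh array:
s^3: [1, 24.26]; s^2: [8.7, 21.312]; s^1: [21.8103]; s^0: [21.312]
First column: [1, 8.7, 21.8103, 21.312]. Sign changes = 0.
Yes, stable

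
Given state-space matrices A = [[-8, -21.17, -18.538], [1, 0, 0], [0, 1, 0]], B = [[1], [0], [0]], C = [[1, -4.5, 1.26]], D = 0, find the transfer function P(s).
P(s) = C(sI - A)⁻¹B + D.
Characteristic polynomial det(sI - A) = s^3 + 8*s^2 + 21.17*s + 18.538.
Numerator from C·adj(sI-A)·B + D·det(sI-A) = s^2 - 4.5*s + 1.26.
P(s) = (s^2 - 4.5*s + 1.26)/(s^3 + 8*s^2 + 21.17*s + 18.538)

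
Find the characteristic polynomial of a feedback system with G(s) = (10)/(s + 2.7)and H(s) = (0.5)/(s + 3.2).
Characteristic poly = G_den * H_den + G_num * H_num = (s^2 + 5.9*s + 8.64) + (5) = s^2 + 5.9*s + 13.64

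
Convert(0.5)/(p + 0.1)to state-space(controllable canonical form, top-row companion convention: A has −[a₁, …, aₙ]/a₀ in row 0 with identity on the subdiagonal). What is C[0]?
Reachable canonical form: C = numerator coefficients (right-aligned, zero-padded to length n).
num = 0.5, C = [[0.5]].
C[0] = 0.5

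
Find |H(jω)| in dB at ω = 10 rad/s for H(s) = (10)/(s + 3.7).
Substitute s = j*10: H(j10) = 0.325446 - 0.879585j.
|H(j10)| = sqrt(Re² + Im²) = 0.9379.
20*log₁₀(0.9379) = -0.56 dB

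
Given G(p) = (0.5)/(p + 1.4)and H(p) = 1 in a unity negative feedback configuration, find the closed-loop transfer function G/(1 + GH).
Closed-loop T = G/(1+GH).
Numerator: G_num * H_den = 0.5.
Denominator: G_den * H_den + G_num * H_num = (p + 1.4) + (0.5) = p + 1.9.
T(p) = (0.5)/(p + 1.9)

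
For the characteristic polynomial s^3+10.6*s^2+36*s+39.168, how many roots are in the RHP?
s^3 + 10.6*s^2 + 36*s + 39.168 = (s + 3.4)(s + 4.8)(s + 2.4). Poles: -2.4, -3.4, -4.8. RHP poles (Re>0): 0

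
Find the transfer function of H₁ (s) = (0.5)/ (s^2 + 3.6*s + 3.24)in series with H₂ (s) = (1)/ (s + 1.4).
Series: H = H₁ · H₂ = (n₁·n₂)/(d₁·d₂).
Num: n₁·n₂ = 0.5. Den: d₁·d₂ = s^3 + 5*s^2 + 8.28*s + 4.536.
H(s) = (0.5)/(s^3 + 5*s^2 + 8.28*s + 4.536)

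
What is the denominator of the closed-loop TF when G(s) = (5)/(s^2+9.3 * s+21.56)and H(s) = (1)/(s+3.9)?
Characteristic poly = G_den * H_den + G_num * H_num = (s^3 + 13.2*s^2 + 57.83*s + 84.084) + (5) = s^3 + 13.2*s^2 + 57.83*s + 89.084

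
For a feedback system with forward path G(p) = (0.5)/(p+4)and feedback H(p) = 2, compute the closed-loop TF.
Closed-loop T = G/(1+GH).
Numerator: G_num * H_den = 0.5.
Denominator: G_den * H_den + G_num * H_num = (p + 4) + (1) = p + 5.
T(p) = (0.5)/(p + 5)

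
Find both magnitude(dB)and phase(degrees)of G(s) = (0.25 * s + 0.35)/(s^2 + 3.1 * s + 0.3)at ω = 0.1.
Substitute s = j*0.1: G(j0.1) = 0.606271 - 0.561876j.
|G| = 20*log₁₀(sqrt(Re²+Im²)) = -1.65 dB.
∠G = atan2(Im, Re) = -42.82°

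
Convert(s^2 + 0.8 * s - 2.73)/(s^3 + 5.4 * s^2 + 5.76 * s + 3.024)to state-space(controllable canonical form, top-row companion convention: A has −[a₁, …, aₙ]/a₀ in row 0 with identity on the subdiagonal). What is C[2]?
Reachable canonical form: C = numerator coefficients (right-aligned, zero-padded to length n).
num = s^2 + 0.8*s - 2.73, C = [[1, 0.8, -2.73]].
C[2] = -2.73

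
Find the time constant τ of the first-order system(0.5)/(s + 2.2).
First-order system: τ = -1/pole. Pole = -2.2. τ = -1/(-2.2) = 0.4545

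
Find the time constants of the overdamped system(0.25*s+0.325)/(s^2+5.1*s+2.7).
Overdamped: real poles at -4.5, -0.6. τ = -1/pole → τ₁ = 0.2222, τ₂ = 1.667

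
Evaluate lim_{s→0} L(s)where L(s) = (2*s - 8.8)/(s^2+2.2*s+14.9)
DC gain = L(0) = num(0)/den(0) = -8.8/14.9 = -0.5906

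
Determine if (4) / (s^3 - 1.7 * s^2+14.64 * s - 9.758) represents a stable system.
Denominator: s^3 - 1.7*s^2 + 14.64*s - 9.758 = (s - 0.7)(s^2 - s + 13.94). Poles: 0.5 + 3.7j, 0.5 - 3.7j, 0.7. All Re(p)<0: No (unstable)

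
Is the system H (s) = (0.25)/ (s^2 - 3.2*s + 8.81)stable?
Denominator: s^2 - 3.2*s + 8.81. Poles: 1.6 + 2.5j, 1.6 - 2.5j. All Re(p)<0: No (unstable)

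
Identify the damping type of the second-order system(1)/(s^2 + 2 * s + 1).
Standard form: ωn²/(s²+2ζωn·s+ωn²) gives ωn=1, ζ=1.
Critically damped (ζ = 1)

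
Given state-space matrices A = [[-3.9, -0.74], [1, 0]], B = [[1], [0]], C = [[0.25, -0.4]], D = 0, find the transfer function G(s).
G(s) = C(sI - A)⁻¹B + D.
Characteristic polynomial det(sI - A) = s^2 + 3.9*s + 0.74.
Numerator from C·adj(sI-A)·B + D·det(sI-A) = 0.25*s - 0.4.
G(s) = (0.25*s - 0.4)/(s^2 + 3.9*s + 0.74)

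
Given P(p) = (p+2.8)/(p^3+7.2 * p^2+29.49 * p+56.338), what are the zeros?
Set numerator = 0: p + 2.8 = 0 → Zeros: -2.8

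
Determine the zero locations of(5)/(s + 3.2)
Numerator is a nonzero constant (5) → Zeros: none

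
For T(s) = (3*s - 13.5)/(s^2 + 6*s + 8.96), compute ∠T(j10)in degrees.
Substitute s = j*10: T(j10) = 0.254792 - 0.161605j.
∠T(j10) = atan2(Im, Re) = atan2(-0.161605, 0.254792) = -32.39°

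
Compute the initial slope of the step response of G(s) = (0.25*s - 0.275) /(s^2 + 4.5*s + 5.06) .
IVT: y'(0⁺) = lim_{s→∞} s²·Y(s) = lim_{s→∞} s·G(s).
deg(num) = 1, deg(den) = 2, relative degree = 1, so s·G(s) → (leading num)/(leading den) = 0.25/1 = 0.25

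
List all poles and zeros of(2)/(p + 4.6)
Set denominator = 0: p + 4.6 = 0 → Poles: -4.6
Numerator is a nonzero constant (2) → Zeros: none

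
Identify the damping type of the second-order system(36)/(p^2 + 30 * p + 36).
Standard form: ωn²/(p²+2ζωn·p+ωn²) gives ωn=6, ζ=2.5.
Overdamped (ζ = 2.5 > 1)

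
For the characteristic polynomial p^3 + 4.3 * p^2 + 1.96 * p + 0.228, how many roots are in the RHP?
p^3 + 4.3*p^2 + 1.96*p + 0.228 = (p + 0.2)(p + 3.8)(p + 0.3). Poles: -0.2, -0.3, -3.8. RHP poles (Re>0): 0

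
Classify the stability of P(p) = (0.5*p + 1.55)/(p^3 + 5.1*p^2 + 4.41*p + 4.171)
Denominator: p^3 + 5.1*p^2 + 4.41*p + 4.171 = (p + 4.3)(p^2 + 0.8*p + 0.97). Poles: -0.4 + 0.9j, -0.4 - 0.9j, -4.3. Stable (all poles in LHP)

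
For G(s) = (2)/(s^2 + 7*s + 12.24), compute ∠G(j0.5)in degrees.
Substitute s = j*0.5: G(j0.5) = 0.153708 - 0.0448689j.
∠G(j0.5) = atan2(Im, Re) = atan2(-0.0448689, 0.153708) = -16.27°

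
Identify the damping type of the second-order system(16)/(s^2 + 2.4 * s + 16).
Standard form: ωn²/(s²+2ζωn·s+ωn²) gives ωn=4, ζ=0.3.
Underdamped (ζ = 0.3 < 1)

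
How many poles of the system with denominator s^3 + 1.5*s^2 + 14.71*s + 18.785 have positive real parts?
s^3 + 1.5*s^2 + 14.71*s + 18.785 = (s + 1.3)(s^2 + 0.2*s + 14.45). Poles: -0.1 + 3.8j, -0.1 - 3.8j, -1.3. RHP poles (Re>0): 0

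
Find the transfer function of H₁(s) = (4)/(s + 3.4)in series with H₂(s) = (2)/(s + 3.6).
Series: H = H₁ · H₂ = (n₁·n₂)/(d₁·d₂).
Num: n₁·n₂ = 8. Den: d₁·d₂ = s^2 + 7*s + 12.24.
H(s) = (8)/(s^2 + 7*s + 12.24)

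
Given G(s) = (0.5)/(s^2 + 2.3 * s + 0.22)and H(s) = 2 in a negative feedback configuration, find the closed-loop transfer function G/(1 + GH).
Closed-loop T = G/(1+GH).
Numerator: G_num * H_den = 0.5.
Denominator: G_den * H_den + G_num * H_num = (s^2 + 2.3*s + 0.22) + (1) = s^2 + 2.3*s + 1.22.
T(s) = (0.5)/(s^2 + 2.3*s + 1.22)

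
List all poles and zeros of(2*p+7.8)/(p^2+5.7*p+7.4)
Set denominator = 0: p^2 + 5.7*p + 7.4 = (p + 3.7)(p + 2) = 0 → Poles: -2, -3.7
Set numerator = 0: 2*p + 7.8 = 0 → Zeros: -3.9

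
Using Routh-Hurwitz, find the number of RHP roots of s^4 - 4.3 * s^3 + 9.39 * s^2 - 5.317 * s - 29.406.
Routh array:
s^4: [1, 9.39, -29.406]; s^3: [-4.3, -5.317]; s^2: [8.15349, -29.406]; s^1: [-20.8252]; s^0: [-29.406]
First column: [1, -4.3, 8.15349, -20.8252, -29.406]. Sign changes = RHP roots = 3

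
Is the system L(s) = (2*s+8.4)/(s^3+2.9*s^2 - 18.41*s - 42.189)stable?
Denominator: s^3 + 2.9*s^2 - 18.41*s - 42.189 = (s - 4.1)(s + 2.1)(s + 4.9). Poles: -2.1, -4.9, 4.1. All Re(p)<0: No (unstable)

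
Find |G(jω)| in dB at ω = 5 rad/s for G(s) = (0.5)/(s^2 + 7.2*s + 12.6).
Substitute s = j*5: G(j5) = -0.00427657 - 0.0124158j.
|G(j5)| = sqrt(Re² + Im²) = 0.01313.
20*log₁₀(0.01313) = -37.63 dB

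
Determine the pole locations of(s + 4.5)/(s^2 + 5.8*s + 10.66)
Set denominator = 0: s^2 + 5.8*s + 10.66 = 0 → Poles: -2.9 + 1.5j, -2.9 - 1.5j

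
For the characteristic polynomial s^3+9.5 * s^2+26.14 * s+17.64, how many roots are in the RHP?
s^3 + 9.5*s^2 + 26.14*s + 17.64 = (s + 1)(s + 4.9)(s + 3.6). Poles: -1, -3.6, -4.9. RHP poles (Re>0): 0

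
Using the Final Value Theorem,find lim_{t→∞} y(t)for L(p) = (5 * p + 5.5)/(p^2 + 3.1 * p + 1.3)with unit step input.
FVT: lim_{t→∞} y(t) = lim_{p→0} p*Y(p) where Y(p) = L(p)/p.
= lim_{p→0} L(p) = L(0) = num(0)/den(0) = 5.5/1.3 = 4.231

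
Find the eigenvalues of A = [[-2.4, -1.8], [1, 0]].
Eigenvalues solve det(λI - A) = 0.
Characteristic polynomial: λ^2 + 2.4*λ + 1.8 = 0.
Roots: -1.2 + 0.6j, -1.2 - 0.6j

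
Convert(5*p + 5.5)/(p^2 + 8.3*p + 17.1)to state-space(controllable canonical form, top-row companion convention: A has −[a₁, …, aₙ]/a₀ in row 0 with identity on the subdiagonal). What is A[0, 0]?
Reachable canonical form for den = p^2 + 8.3*p + 17.1: top row of A = -[a₁,a₂,...,aₙ]/a₀, ones on the subdiagonal, zeros elsewhere.
A = [[-8.3, -17.1], [1, 0]].
A[0,0] = -8.3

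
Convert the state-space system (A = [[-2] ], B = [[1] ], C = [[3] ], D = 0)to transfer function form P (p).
P(p) = C(pI - A)⁻¹B + D.
Characteristic polynomial det(pI - A) = p + 2.
Numerator from C·adj(pI-A)·B + D·det(pI-A) = 3.
P(p) = (3)/(p + 2)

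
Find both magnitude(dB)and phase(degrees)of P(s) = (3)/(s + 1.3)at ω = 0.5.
Substitute s = j*0.5: P(j0.5) = 2.01031 - 0.773196j.
|P| = 20*log₁₀(sqrt(Re²+Im²)) = 6.66 dB.
∠P = atan2(Im, Re) = -21.04°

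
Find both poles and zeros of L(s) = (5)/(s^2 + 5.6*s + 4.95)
Set denominator = 0: s^2 + 5.6*s + 4.95 = (s + 4.5)(s + 1.1) = 0 → Poles: -1.1, -4.5
Numerator is a nonzero constant (5) → Zeros: none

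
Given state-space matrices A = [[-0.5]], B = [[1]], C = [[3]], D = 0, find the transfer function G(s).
G(s) = C(sI - A)⁻¹B + D.
Characteristic polynomial det(sI - A) = s + 0.5.
Numerator from C·adj(sI-A)·B + D·det(sI-A) = 3.
G(s) = (3)/(s + 0.5)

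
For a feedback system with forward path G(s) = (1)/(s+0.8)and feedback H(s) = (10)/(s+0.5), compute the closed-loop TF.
Closed-loop T = G/(1+GH).
Numerator: G_num * H_den = s + 0.5.
Denominator: G_den * H_den + G_num * H_num = (s^2 + 1.3*s + 0.4) + (10) = s^2 + 1.3*s + 10.4.
T(s) = (s + 0.5)/(s^2 + 1.3*s + 10.4)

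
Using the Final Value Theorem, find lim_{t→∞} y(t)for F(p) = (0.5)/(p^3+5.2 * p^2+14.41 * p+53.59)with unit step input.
FVT: lim_{t→∞} y(t) = lim_{p→0} p*Y(p) where Y(p) = F(p)/p.
= lim_{p→0} F(p) = F(0) = num(0)/den(0) = 0.5/53.59 = 0.00933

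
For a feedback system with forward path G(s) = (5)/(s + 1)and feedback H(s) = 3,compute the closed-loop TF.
Closed-loop T = G/(1+GH).
Numerator: G_num * H_den = 5.
Denominator: G_den * H_den + G_num * H_num = (s + 1) + (15) = s + 16.
T(s) = (5)/(s + 16)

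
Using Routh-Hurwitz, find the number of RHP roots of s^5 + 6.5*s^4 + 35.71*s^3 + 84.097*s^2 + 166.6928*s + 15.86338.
Routh array:
s^5: [1, 35.71, 166.6928]; s^4: [6.5, 84.097, 15.86338]; s^3: [22.772, 164.25228]; s^2: [37.2131, 15.86338]; s^1: [154.545]; s^0: [15.86338]
First column: [1, 6.5, 22.772, 37.2131, 154.545, 15.86338]. Sign changes = RHP roots = 0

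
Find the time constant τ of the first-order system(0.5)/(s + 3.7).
First-order system: τ = -1/pole. Pole = -3.7. τ = -1/(-3.7) = 0.2703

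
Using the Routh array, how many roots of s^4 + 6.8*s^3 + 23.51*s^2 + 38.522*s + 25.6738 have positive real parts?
Routh array:
s^4: [1, 23.51, 25.6738]; s^3: [6.8, 38.522]; s^2: [17.845, 25.6738]; s^1: [28.7388]; s^0: [25.6738]
First column: [1, 6.8, 17.845, 28.7388, 25.6738]. Sign changes = RHP roots = 0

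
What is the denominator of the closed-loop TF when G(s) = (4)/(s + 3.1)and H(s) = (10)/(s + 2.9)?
Characteristic poly = G_den * H_den + G_num * H_num = (s^2 + 6*s + 8.99) + (40) = s^2 + 6*s + 48.99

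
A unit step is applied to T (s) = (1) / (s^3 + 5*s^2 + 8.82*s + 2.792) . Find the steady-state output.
FVT: lim_{t→∞} y(t) = lim_{s→0} s*Y(s) where Y(s) = T(s)/s.
= lim_{s→0} T(s) = T(0) = num(0)/den(0) = 1/2.792 = 0.3582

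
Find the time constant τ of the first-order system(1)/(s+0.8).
First-order system: τ = -1/pole. Pole = -0.8. τ = -1/(-0.8) = 1.25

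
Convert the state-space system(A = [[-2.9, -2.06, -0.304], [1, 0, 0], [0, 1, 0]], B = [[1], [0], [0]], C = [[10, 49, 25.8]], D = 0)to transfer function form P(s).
P(s) = C(sI - A)⁻¹B + D.
Characteristic polynomial det(sI - A) = s^3 + 2.9*s^2 + 2.06*s + 0.304.
Numerator from C·adj(sI-A)·B + D·det(sI-A) = 10*s^2 + 49*s + 25.8.
P(s) = (10*s^2 + 49*s + 25.8)/(s^3 + 2.9*s^2 + 2.06*s + 0.304)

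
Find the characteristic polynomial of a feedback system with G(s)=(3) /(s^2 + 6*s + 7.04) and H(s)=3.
Characteristic poly = G_den * H_den + G_num * H_num = (s^2 + 6*s + 7.04) + (9) = s^2 + 6*s + 16.04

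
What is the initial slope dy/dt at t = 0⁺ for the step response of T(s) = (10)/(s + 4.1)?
IVT: y'(0⁺) = lim_{s→∞} s²·Y(s) = lim_{s→∞} s·T(s).
deg(num) = 0, deg(den) = 1, relative degree = 1, so s·T(s) → (leading num)/(leading den) = 10/1 = 10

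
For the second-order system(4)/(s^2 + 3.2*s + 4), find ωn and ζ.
Standard form: ωn²/(s²+2ζωn·s+ωn²).
const=4=ωn² → ωn=2, s coeff=3.2=2ζωn → ζ=0.8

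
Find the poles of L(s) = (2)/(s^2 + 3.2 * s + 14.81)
Set denominator = 0: s^2 + 3.2*s + 14.81 = 0 → Poles: -1.6 + 3.5j, -1.6 - 3.5j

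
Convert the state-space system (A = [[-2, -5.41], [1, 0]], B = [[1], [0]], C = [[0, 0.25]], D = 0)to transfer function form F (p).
F(p) = C(pI - A)⁻¹B + D.
Characteristic polynomial det(pI - A) = p^2 + 2*p + 5.41.
Numerator from C·adj(pI-A)·B + D·det(pI-A) = 0.25.
F(p) = (0.25)/(p^2 + 2*p + 5.41)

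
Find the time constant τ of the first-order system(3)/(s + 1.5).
First-order system: τ = -1/pole. Pole = -1.5. τ = -1/(-1.5) = 0.6667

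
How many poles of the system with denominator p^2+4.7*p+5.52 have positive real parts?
p^2 + 4.7*p + 5.52 = (p + 2.3)(p + 2.4). Poles: -2.3, -2.4. RHP poles (Re>0): 0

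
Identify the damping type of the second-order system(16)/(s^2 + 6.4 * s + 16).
Standard form: ωn²/(s²+2ζωn·s+ωn²) gives ωn=4, ζ=0.8.
Underdamped (ζ = 0.8 < 1)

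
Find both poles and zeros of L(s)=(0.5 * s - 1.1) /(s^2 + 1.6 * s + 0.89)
Set denominator = 0: s^2 + 1.6*s + 0.89 = 0 → Poles: -0.8 + 0.5j, -0.8 - 0.5j
Set numerator = 0: 0.5*s - 1.1 = 0 → Zeros: 2.2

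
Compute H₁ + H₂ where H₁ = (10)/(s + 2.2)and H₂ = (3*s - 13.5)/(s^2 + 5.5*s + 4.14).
Parallel: H = H₁ + H₂ = (n₁·d₂ + n₂·d₁)/(d₁·d₂).
n₁·d₂ = 10*s^2 + 55*s + 41.4. n₂·d₁ = 3*s^2 - 6.9*s - 29.7. Sum = 13*s^2 + 48.1*s + 11.7. d₁·d₂ = s^3 + 7.7*s^2 + 16.24*s + 9.108.
H(s) = (13*s^2 + 48.1*s + 11.7)/(s^3 + 7.7*s^2 + 16.24*s + 9.108)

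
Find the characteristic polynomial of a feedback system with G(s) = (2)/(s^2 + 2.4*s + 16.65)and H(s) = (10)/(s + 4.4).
Characteristic poly = G_den * H_den + G_num * H_num = (s^3 + 6.8*s^2 + 27.21*s + 73.26) + (20) = s^3 + 6.8*s^2 + 27.21*s + 93.26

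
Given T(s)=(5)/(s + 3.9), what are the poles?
Set denominator = 0: s + 3.9 = 0 → Poles: -3.9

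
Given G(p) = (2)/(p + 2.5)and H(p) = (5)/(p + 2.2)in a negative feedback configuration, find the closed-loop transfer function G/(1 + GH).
Closed-loop T = G/(1+GH).
Numerator: G_num * H_den = 2*p + 4.4.
Denominator: G_den * H_den + G_num * H_num = (p^2 + 4.7*p + 5.5) + (10) = p^2 + 4.7*p + 15.5.
T(p) = (2*p + 4.4)/(p^2 + 4.7*p + 15.5)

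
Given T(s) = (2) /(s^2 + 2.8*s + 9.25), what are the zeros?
Numerator is a nonzero constant (2) → Zeros: none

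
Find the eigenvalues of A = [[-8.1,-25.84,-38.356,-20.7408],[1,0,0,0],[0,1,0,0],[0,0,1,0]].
Eigenvalues solve det(λI - A) = 0.
Characteristic polynomial: λ^4 + 8.1*λ^3 + 25.84*λ^2 + 38.356*λ + 20.7408 = 0.
Factor: (λ + 1.2)(λ + 2.9)(λ^2 + 4*λ + 5.96) = 0.
Roots: -1.2, -2 + 1.4j, -2 - 1.4j, -2.9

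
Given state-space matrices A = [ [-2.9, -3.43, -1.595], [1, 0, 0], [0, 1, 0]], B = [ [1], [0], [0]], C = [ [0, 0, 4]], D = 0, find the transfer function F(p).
F(p) = C(pI - A)⁻¹B + D.
Characteristic polynomial det(pI - A) = p^3 + 2.9*p^2 + 3.43*p + 1.595.
Numerator from C·adj(pI-A)·B + D·det(pI-A) = 4.
F(p) = (4)/(p^3 + 2.9*p^2 + 3.43*p + 1.595)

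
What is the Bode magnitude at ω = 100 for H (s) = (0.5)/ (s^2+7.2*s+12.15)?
Substitute s = j*100: H(j100) = -4.9802e-05 - 3.59011e-06j.
|H(j100)| = sqrt(Re² + Im²) = 4.993e-05.
20*log₁₀(4.993e-05) = -86.03 dB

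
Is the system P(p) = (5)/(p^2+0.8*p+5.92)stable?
Denominator: p^2 + 0.8*p + 5.92. Poles: -0.4 + 2.4j, -0.4 - 2.4j. All Re(p)<0: Yes (stable)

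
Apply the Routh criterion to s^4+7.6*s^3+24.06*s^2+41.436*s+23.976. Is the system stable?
Routh array:
s^4: [1, 24.06, 23.976]; s^3: [7.6, 41.436]; s^2: [18.6079, 23.976]; s^1: [31.6435]; s^0: [23.976]
First column: [1, 7.6, 18.6079, 31.6435, 23.976]. Sign changes = 0.
Yes, stable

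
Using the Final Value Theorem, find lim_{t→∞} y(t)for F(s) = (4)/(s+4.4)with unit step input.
FVT: lim_{t→∞} y(t) = lim_{s→0} s*Y(s) where Y(s) = F(s)/s.
= lim_{s→0} F(s) = F(0) = num(0)/den(0) = 4/4.4 = 0.9091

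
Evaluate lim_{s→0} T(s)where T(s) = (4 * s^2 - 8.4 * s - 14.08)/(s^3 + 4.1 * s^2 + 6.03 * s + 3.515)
DC gain = T(0) = num(0)/den(0) = -14.08/3.515 = -4.006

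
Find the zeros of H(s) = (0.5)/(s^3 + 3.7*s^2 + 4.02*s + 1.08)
Numerator is a nonzero constant (0.5) → Zeros: none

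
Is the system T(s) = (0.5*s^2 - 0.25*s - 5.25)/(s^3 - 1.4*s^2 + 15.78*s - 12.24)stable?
Denominator: s^3 - 1.4*s^2 + 15.78*s - 12.24 = (s - 0.8)(s^2 - 0.6*s + 15.3). Poles: 0.3 + 3.9j, 0.3 - 3.9j, 0.8. All Re(p)<0: No (unstable)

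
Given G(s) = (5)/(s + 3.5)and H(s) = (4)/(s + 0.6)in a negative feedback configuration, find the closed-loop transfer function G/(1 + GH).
Closed-loop T = G/(1+GH).
Numerator: G_num * H_den = 5*s + 3.
Denominator: G_den * H_den + G_num * H_num = (s^2 + 4.1*s + 2.1) + (20) = s^2 + 4.1*s + 22.1.
T(s) = (5*s + 3)/(s^2 + 4.1*s + 22.1)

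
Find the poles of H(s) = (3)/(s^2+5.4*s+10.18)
Set denominator = 0: s^2 + 5.4*s + 10.18 = 0 → Poles: -2.7 + 1.7j, -2.7 - 1.7j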